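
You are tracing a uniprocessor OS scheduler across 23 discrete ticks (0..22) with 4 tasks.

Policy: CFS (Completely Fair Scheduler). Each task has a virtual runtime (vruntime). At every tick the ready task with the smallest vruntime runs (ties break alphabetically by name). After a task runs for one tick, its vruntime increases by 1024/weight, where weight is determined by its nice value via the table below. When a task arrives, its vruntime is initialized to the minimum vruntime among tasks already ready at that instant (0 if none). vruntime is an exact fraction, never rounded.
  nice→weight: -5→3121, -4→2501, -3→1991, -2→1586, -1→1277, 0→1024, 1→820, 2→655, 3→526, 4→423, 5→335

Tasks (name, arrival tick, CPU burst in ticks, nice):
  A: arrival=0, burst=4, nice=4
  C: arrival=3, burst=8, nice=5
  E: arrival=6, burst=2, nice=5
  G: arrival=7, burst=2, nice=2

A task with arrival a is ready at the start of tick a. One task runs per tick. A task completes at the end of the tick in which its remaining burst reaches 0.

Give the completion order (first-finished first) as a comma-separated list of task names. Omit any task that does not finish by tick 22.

completion order = A, G, E, C

t=0: vr[A=0] → run A
t=1: vr[A=1024/423] → run A
t=2: vr[A=2048/423] → run A
t=3: vr[A=1024/141 C=1024/141] → run A
t=4: vr[C=1024/141] → run C
t=5: vr[C=487424/47235] → run C
t=6: vr[C=631808/47235 E=631808/47235] → run C
t=7: vr[C=776192/47235 E=631808/47235 G=631808/47235] → run E
t=8: vr[C=776192/47235 E=776192/47235 G=631808/47235] → run G
t=9: vr[C=776192/47235 E=776192/47235 G=92440576/6187785] → run G
t=10: vr[C=776192/47235 E=776192/47235] → run C
t=11: vr[C=920576/47235 E=776192/47235] → run E
t=12: vr[C=920576/47235] → run C
t=13: vr[C=212992/9447] → run C
t=14: vr[C=1209344/47235] → run C
t=15: vr[C=1353728/47235] → run C
t=16: (idle)
t=17: (idle)
t=18: (idle)
t=19: (idle)
t=20: (idle)
t=21: (idle)
t=22: (idle)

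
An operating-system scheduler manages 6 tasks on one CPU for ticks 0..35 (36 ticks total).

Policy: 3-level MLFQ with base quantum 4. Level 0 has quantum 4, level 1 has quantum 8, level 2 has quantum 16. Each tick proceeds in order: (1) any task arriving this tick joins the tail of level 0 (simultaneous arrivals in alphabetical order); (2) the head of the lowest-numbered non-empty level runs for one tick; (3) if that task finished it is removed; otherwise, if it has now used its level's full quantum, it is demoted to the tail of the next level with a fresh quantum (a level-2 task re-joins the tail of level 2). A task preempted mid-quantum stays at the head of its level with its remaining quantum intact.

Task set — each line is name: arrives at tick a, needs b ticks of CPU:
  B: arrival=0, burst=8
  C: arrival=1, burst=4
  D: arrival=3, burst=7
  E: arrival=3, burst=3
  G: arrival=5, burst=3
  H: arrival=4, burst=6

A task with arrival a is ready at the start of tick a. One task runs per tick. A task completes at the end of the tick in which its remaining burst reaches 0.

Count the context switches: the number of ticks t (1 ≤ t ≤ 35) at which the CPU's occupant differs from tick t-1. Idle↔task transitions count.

t=0: L0/L1/L2 = B/-/- → run B
t=1: L0/L1/L2 = BC/-/- → run B
t=2: L0/L1/L2 = BC/-/- → run B
t=3: L0/L1/L2 = BCDE/-/- → run B
t=4: L0/L1/L2 = CDEH/B/- → run C
t=5: L0/L1/L2 = CDEHG/B/- → run C
t=6: L0/L1/L2 = CDEHG/B/- → run C
t=7: L0/L1/L2 = CDEHG/B/- → run C
t=8: L0/L1/L2 = DEHG/B/- → run D
t=9: L0/L1/L2 = DEHG/B/- → run D
t=10: L0/L1/L2 = DEHG/B/- → run D
t=11: L0/L1/L2 = DEHG/B/- → run D
t=12: L0/L1/L2 = EHG/BD/- → run E
t=13: L0/L1/L2 = EHG/BD/- → run E
t=14: L0/L1/L2 = EHG/BD/- → run E
t=15: L0/L1/L2 = HG/BD/- → run H
t=16: L0/L1/L2 = HG/BD/- → run H
t=17: L0/L1/L2 = HG/BD/- → run H
t=18: L0/L1/L2 = HG/BD/- → run H
t=19: L0/L1/L2 = G/BDH/- → run G
t=20: L0/L1/L2 = G/BDH/- → run G
t=21: L0/L1/L2 = G/BDH/- → run G
t=22: L0/L1/L2 = -/BDH/- → run B
t=23: L0/L1/L2 = -/BDH/- → run B
t=24: L0/L1/L2 = -/BDH/- → run B
t=25: L0/L1/L2 = -/BDH/- → run B
t=26: L0/L1/L2 = -/DH/- → run D
t=27: L0/L1/L2 = -/DH/- → run D
t=28: L0/L1/L2 = -/DH/- → run D
t=29: L0/L1/L2 = -/H/- → run H
t=30: L0/L1/L2 = -/H/- → run H
t=31: (idle)
t=32: (idle)
t=33: (idle)
t=34: (idle)
t=35: (idle)

context switches = 9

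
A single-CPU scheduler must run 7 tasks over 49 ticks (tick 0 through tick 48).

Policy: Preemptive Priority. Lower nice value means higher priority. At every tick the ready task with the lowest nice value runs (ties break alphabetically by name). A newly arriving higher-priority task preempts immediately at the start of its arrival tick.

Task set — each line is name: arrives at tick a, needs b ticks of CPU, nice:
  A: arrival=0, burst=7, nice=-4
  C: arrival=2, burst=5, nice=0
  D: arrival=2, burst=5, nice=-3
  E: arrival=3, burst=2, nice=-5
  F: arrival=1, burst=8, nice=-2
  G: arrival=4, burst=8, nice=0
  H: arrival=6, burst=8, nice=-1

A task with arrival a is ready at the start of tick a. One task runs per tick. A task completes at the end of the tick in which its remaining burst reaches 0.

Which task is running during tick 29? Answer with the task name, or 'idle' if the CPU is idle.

running at tick 29 = H

t=0: ready={A} → run A
t=1: ready={A,F} → run A
t=2: ready={A,C,D,F} → run A
t=3: ready={A,C,D,E,F} → run E
t=4: ready={A,C,D,E,F,G} → run E
t=5: ready={A,C,D,F,G} → run A
t=6: ready={A,C,D,F,G,H} → run A
t=7: ready={A,C,D,F,G,H} → run A
t=8: ready={A,C,D,F,G,H} → run A
t=9: ready={C,D,F,G,H} → run D
t=10: ready={C,D,F,G,H} → run D
t=11: ready={C,D,F,G,H} → run D
t=12: ready={C,D,F,G,H} → run D
t=13: ready={C,D,F,G,H} → run D
t=14: ready={C,F,G,H} → run F
t=15: ready={C,F,G,H} → run F
t=16: ready={C,F,G,H} → run F
t=17: ready={C,F,G,H} → run F
t=18: ready={C,F,G,H} → run F
t=19: ready={C,F,G,H} → run F
t=20: ready={C,F,G,H} → run F
t=21: ready={C,F,G,H} → run F
t=22: ready={C,G,H} → run H
t=23: ready={C,G,H} → run H
t=24: ready={C,G,H} → run H
t=25: ready={C,G,H} → run H
t=26: ready={C,G,H} → run H
t=27: ready={C,G,H} → run H
t=28: ready={C,G,H} → run H
t=29: ready={C,G,H} → run H
t=30: ready={C,G} → run C
t=31: ready={C,G} → run C
t=32: ready={C,G} → run C
t=33: ready={C,G} → run C
t=34: ready={C,G} → run C
t=35: ready={G} → run G
t=36: ready={G} → run G
t=37: ready={G} → run G
t=38: ready={G} → run G
t=39: ready={G} → run G
t=40: ready={G} → run G
t=41: ready={G} → run G
t=42: ready={G} → run G
t=43: (idle)
t=44: (idle)
t=45: (idle)
t=46: (idle)
t=47: (idle)
t=48: (idle)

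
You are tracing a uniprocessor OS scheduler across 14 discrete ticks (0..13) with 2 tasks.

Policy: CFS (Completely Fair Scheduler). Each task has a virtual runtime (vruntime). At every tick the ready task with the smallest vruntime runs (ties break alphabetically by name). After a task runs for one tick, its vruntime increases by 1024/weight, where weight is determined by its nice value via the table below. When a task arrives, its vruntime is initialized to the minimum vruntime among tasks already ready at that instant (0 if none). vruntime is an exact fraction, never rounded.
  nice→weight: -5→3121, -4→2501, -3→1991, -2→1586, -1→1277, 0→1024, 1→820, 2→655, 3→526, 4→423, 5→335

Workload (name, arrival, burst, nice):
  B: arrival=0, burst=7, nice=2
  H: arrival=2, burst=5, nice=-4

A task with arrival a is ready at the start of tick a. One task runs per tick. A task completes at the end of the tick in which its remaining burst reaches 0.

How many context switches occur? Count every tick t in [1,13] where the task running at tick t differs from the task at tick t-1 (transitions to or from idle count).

context switches = 5

t=0: vr[B=0] → run B
t=1: vr[B=1024/655] → run B
t=2: vr[B=2048/655 H=2048/655] → run B
t=3: vr[B=3072/655 H=2048/655] → run H
t=4: vr[B=3072/655 H=5792768/1638155] → run H
t=5: vr[B=3072/655 H=6463488/1638155] → run H
t=6: vr[B=3072/655 H=7134208/1638155] → run H
t=7: vr[B=3072/655 H=7804928/1638155] → run B
t=8: vr[B=4096/655 H=7804928/1638155] → run H
t=9: vr[B=4096/655] → run B
t=10: vr[B=1024/131] → run B
t=11: vr[B=6144/655] → run B
t=12: (idle)
t=13: (idle)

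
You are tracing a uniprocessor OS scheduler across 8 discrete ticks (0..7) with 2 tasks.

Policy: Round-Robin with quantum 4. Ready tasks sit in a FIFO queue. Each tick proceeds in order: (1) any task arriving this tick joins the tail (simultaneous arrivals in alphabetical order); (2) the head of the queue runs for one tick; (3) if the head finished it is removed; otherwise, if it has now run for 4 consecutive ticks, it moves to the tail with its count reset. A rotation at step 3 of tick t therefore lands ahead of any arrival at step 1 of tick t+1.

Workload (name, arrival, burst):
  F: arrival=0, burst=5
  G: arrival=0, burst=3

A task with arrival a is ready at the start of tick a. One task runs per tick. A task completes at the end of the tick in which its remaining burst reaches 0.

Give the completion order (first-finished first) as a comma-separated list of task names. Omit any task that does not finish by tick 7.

completion order = G, F

t=0: queue=[F,G] q_used=0 → run F
t=1: queue=[F,G] q_used=1 → run F
t=2: queue=[F,G] q_used=2 → run F
t=3: queue=[F,G] q_used=3 → run F
t=4: queue=[G,F] q_used=0 → run G
t=5: queue=[G,F] q_used=1 → run G
t=6: queue=[G,F] q_used=2 → run G
t=7: queue=[F] q_used=0 → run F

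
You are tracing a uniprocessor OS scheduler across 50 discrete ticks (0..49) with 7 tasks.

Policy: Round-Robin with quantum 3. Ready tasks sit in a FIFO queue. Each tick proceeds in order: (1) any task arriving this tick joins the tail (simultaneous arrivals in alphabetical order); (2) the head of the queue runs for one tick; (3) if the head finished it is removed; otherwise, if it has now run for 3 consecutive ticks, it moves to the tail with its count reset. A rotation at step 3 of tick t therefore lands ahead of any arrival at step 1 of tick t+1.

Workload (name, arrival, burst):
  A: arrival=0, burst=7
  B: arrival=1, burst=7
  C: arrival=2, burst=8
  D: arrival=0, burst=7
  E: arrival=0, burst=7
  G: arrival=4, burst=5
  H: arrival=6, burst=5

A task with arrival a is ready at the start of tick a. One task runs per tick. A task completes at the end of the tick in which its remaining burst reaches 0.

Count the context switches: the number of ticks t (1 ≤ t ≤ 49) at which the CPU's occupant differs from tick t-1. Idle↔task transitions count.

t=0: queue=[A,D,E] q_used=0 → run A
t=1: queue=[A,D,E,B] q_used=1 → run A
t=2: queue=[A,D,E,B,C] q_used=2 → run A
t=3: queue=[D,E,B,C,A] q_used=0 → run D
t=4: queue=[D,E,B,C,A,G] q_used=1 → run D
t=5: queue=[D,E,B,C,A,G] q_used=2 → run D
t=6: queue=[E,B,C,A,G,D,H] q_used=0 → run E
t=7: queue=[E,B,C,A,G,D,H] q_used=1 → run E
t=8: queue=[E,B,C,A,G,D,H] q_used=2 → run E
t=9: queue=[B,C,A,G,D,H,E] q_used=0 → run B
t=10: queue=[B,C,A,G,D,H,E] q_used=1 → run B
t=11: queue=[B,C,A,G,D,H,E] q_used=2 → run B
t=12: queue=[C,A,G,D,H,E,B] q_used=0 → run C
t=13: queue=[C,A,G,D,H,E,B] q_used=1 → run C
t=14: queue=[C,A,G,D,H,E,B] q_used=2 → run C
t=15: queue=[A,G,D,H,E,B,C] q_used=0 → run A
t=16: queue=[A,G,D,H,E,B,C] q_used=1 → run A
t=17: queue=[A,G,D,H,E,B,C] q_used=2 → run A
t=18: queue=[G,D,H,E,B,C,A] q_used=0 → run G
t=19: queue=[G,D,H,E,B,C,A] q_used=1 → run G
t=20: queue=[G,D,H,E,B,C,A] q_used=2 → run G
t=21: queue=[D,H,E,B,C,A,G] q_used=0 → run D
t=22: queue=[D,H,E,B,C,A,G] q_used=1 → run D
t=23: queue=[D,H,E,B,C,A,G] q_used=2 → run D
t=24: queue=[H,E,B,C,A,G,D] q_used=0 → run H
t=25: queue=[H,E,B,C,A,G,D] q_used=1 → run H
t=26: queue=[H,E,B,C,A,G,D] q_used=2 → run H
t=27: queue=[E,B,C,A,G,D,H] q_used=0 → run E
t=28: queue=[E,B,C,A,G,D,H] q_used=1 → run E
t=29: queue=[E,B,C,A,G,D,H] q_used=2 → run E
t=30: queue=[B,C,A,G,D,H,E] q_used=0 → run B
t=31: queue=[B,C,A,G,D,H,E] q_used=1 → run B
t=32: queue=[B,C,A,G,D,H,E] q_used=2 → run B
t=33: queue=[C,A,G,D,H,E,B] q_used=0 → run C
t=34: queue=[C,A,G,D,H,E,B] q_used=1 → run C
t=35: queue=[C,A,G,D,H,E,B] q_used=2 → run C
t=36: queue=[A,G,D,H,E,B,C] q_used=0 → run A
t=37: queue=[G,D,H,E,B,C] q_used=0 → run G
t=38: queue=[G,D,H,E,B,C] q_used=1 → run G
t=39: queue=[D,H,E,B,C] q_used=0 → run D
t=40: queue=[H,E,B,C] q_used=0 → run H
t=41: queue=[H,E,B,C] q_used=1 → run H
t=42: queue=[E,B,C] q_used=0 → run E
t=43: queue=[B,C] q_used=0 → run B
t=44: queue=[C] q_used=0 → run C
t=45: queue=[C] q_used=1 → run C
t=46: (idle)
t=47: (idle)
t=48: (idle)
t=49: (idle)

context switches = 19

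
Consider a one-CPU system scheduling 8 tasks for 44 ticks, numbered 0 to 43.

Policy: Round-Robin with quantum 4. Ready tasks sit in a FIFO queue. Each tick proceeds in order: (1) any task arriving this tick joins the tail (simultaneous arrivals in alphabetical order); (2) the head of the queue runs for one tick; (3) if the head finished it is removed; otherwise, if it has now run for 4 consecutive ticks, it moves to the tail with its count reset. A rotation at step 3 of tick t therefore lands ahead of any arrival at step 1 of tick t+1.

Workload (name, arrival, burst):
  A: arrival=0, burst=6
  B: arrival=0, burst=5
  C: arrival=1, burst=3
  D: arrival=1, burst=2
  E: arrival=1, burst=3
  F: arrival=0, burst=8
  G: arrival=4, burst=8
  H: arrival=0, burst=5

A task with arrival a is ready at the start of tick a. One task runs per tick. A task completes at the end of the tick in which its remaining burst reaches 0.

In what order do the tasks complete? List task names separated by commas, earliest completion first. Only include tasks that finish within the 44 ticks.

t=0: queue=[A,B,F,H] q_used=0 → run A
t=1: queue=[A,B,F,H,C,D,E] q_used=1 → run A
t=2: queue=[A,B,F,H,C,D,E] q_used=2 → run A
t=3: queue=[A,B,F,H,C,D,E] q_used=3 → run A
t=4: queue=[B,F,H,C,D,E,A,G] q_used=0 → run B
t=5: queue=[B,F,H,C,D,E,A,G] q_used=1 → run B
t=6: queue=[B,F,H,C,D,E,A,G] q_used=2 → run B
t=7: queue=[B,F,H,C,D,E,A,G] q_used=3 → run B
t=8: queue=[F,H,C,D,E,A,G,B] q_used=0 → run F
t=9: queue=[F,H,C,D,E,A,G,B] q_used=1 → run F
t=10: queue=[F,H,C,D,E,A,G,B] q_used=2 → run F
t=11: queue=[F,H,C,D,E,A,G,B] q_used=3 → run F
t=12: queue=[H,C,D,E,A,G,B,F] q_used=0 → run H
t=13: queue=[H,C,D,E,A,G,B,F] q_used=1 → run H
t=14: queue=[H,C,D,E,A,G,B,F] q_used=2 → run H
t=15: queue=[H,C,D,E,A,G,B,F] q_used=3 → run H
t=16: queue=[C,D,E,A,G,B,F,H] q_used=0 → run C
t=17: queue=[C,D,E,A,G,B,F,H] q_used=1 → run C
t=18: queue=[C,D,E,A,G,B,F,H] q_used=2 → run C
t=19: queue=[D,E,A,G,B,F,H] q_used=0 → run D
t=20: queue=[D,E,A,G,B,F,H] q_used=1 → run D
t=21: queue=[E,A,G,B,F,H] q_used=0 → run E
t=22: queue=[E,A,G,B,F,H] q_used=1 → run E
t=23: queue=[E,A,G,B,F,H] q_used=2 → run E
t=24: queue=[A,G,B,F,H] q_used=0 → run A
t=25: queue=[A,G,B,F,H] q_used=1 → run A
t=26: queue=[G,B,F,H] q_used=0 → run G
t=27: queue=[G,B,F,H] q_used=1 → run G
t=28: queue=[G,B,F,H] q_used=2 → run G
t=29: queue=[G,B,F,H] q_used=3 → run G
t=30: queue=[B,F,H,G] q_used=0 → run B
t=31: queue=[F,H,G] q_used=0 → run F
t=32: queue=[F,H,G] q_used=1 → run F
t=33: queue=[F,H,G] q_used=2 → run F
t=34: queue=[F,H,G] q_used=3 → run F
t=35: queue=[H,G] q_used=0 → run H
t=36: queue=[G] q_used=0 → run G
t=37: queue=[G] q_used=1 → run G
t=38: queue=[G] q_used=2 → run G
t=39: queue=[G] q_used=3 → run G
t=40: (idle)
t=41: (idle)
t=42: (idle)
t=43: (idle)

completion order = C, D, E, A, B, F, H, G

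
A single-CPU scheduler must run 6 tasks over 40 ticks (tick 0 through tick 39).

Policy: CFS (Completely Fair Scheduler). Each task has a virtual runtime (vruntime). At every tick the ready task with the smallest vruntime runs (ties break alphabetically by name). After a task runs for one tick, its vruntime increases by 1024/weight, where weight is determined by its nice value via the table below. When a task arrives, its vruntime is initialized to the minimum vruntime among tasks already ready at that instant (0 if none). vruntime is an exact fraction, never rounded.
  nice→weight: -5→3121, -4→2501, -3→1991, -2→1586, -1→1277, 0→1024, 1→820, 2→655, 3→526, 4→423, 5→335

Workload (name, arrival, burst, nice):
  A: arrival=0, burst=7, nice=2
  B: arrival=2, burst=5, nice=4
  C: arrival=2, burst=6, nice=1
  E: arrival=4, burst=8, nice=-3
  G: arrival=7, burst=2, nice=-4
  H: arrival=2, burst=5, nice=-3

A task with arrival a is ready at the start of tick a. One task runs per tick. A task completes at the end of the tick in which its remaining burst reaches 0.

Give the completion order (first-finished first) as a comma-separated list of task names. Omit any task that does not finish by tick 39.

completion order = G, H, E, C, A, B

t=0: vr[A=0] → run A
t=1: vr[A=1024/655] → run A
t=2: vr[A=2048/655 B=2048/655 C=2048/655 H=2048/655] → run A
t=3: vr[A=3072/655 B=2048/655 C=2048/655 H=2048/655] → run B
t=4: vr[A=3072/655 B=1537024/277065 C=2048/655 E=2048/655 H=2048/655] → run C
t=5: vr[A=3072/655 B=1537024/277065 C=117504/26855 E=2048/655 H=2048/655] → run E
t=6: vr[A=3072/655 B=1537024/277065 C=117504/26855 E=4748288/1304105 H=2048/655] → run H
t=7: vr[A=3072/655 B=1537024/277065 C=117504/26855 E=4748288/1304105 G=4748288/1304105 H=4748288/1304105] → run E
t=8: vr[A=3072/655 B=1537024/277065 C=117504/26855 E=5419008/1304105 G=4748288/1304105 H=4748288/1304105] → run G
t=9: vr[A=3072/655 B=1537024/277065 C=117504/26855 E=5419008/1304105 G=13210871808/3261566605 H=4748288/1304105] → run H
t=10: vr[A=3072/655 B=1537024/277065 C=117504/26855 E=5419008/1304105 G=13210871808/3261566605 H=5419008/1304105] → run G
t=11: vr[A=3072/655 B=1537024/277065 C=117504/26855 E=5419008/1304105 H=5419008/1304105] → run E
t=12: vr[A=3072/655 B=1537024/277065 C=117504/26855 E=6089728/1304105 H=5419008/1304105] → run H
t=13: vr[A=3072/655 B=1537024/277065 C=117504/26855 E=6089728/1304105 H=6089728/1304105] → run C
t=14: vr[A=3072/655 B=1537024/277065 C=30208/5371 E=6089728/1304105 H=6089728/1304105] → run E
t=15: vr[A=3072/655 B=1537024/277065 C=30208/5371 E=6760448/1304105 H=6089728/1304105] → run H
t=16: vr[A=3072/655 B=1537024/277065 C=30208/5371 E=6760448/1304105 H=6760448/1304105] → run A
t=17: vr[A=4096/655 B=1537024/277065 C=30208/5371 E=6760448/1304105 H=6760448/1304105] → run E
t=18: vr[A=4096/655 B=1537024/277065 C=30208/5371 E=7431168/1304105 H=6760448/1304105] → run H
t=19: vr[A=4096/655 B=1537024/277065 C=30208/5371 E=7431168/1304105] → run B
t=20: vr[A=4096/655 B=2207744/277065 C=30208/5371 E=7431168/1304105] → run C
t=21: vr[A=4096/655 B=2207744/277065 C=184576/26855 E=7431168/1304105] → run E
t=22: vr[A=4096/655 B=2207744/277065 C=184576/26855 E=8101888/1304105] → run E
t=23: vr[A=4096/655 B=2207744/277065 C=184576/26855 E=8772608/1304105] → run A
t=24: vr[A=1024/131 B=2207744/277065 C=184576/26855 E=8772608/1304105] → run E
t=25: vr[A=1024/131 B=2207744/277065 C=184576/26855] → run C
t=26: vr[A=1024/131 B=2207744/277065 C=218112/26855] → run A
t=27: vr[A=6144/655 B=2207744/277065 C=218112/26855] → run B
t=28: vr[A=6144/655 B=959488/92355 C=218112/26855] → run C
t=29: vr[A=6144/655 B=959488/92355 C=251648/26855] → run C
t=30: vr[A=6144/655 B=959488/92355] → run A
t=31: vr[B=959488/92355] → run B
t=32: vr[B=3549184/277065] → run B
t=33: (idle)
t=34: (idle)
t=35: (idle)
t=36: (idle)
t=37: (idle)
t=38: (idle)
t=39: (idle)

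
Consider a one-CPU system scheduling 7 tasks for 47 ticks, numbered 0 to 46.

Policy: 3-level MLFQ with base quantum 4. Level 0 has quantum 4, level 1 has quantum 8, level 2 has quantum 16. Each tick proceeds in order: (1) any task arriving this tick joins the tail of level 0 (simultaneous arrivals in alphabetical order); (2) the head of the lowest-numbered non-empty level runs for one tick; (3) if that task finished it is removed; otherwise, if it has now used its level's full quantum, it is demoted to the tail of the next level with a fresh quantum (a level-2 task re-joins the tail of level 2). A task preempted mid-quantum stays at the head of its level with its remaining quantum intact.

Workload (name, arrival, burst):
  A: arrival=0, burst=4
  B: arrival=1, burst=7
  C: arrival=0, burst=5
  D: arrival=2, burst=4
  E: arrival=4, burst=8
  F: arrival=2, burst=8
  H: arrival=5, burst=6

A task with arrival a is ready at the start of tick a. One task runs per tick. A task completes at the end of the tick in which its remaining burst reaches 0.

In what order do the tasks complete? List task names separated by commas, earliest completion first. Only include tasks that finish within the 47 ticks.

t=0: L0/L1/L2 = AC/-/- → run A
t=1: L0/L1/L2 = ACB/-/- → run A
t=2: L0/L1/L2 = ACBDF/-/- → run A
t=3: L0/L1/L2 = ACBDF/-/- → run A
t=4: L0/L1/L2 = CBDFE/-/- → run C
t=5: L0/L1/L2 = CBDFEH/-/- → run C
t=6: L0/L1/L2 = CBDFEH/-/- → run C
t=7: L0/L1/L2 = CBDFEH/-/- → run C
t=8: L0/L1/L2 = BDFEH/C/- → run B
t=9: L0/L1/L2 = BDFEH/C/- → run B
t=10: L0/L1/L2 = BDFEH/C/- → run B
t=11: L0/L1/L2 = BDFEH/C/- → run B
t=12: L0/L1/L2 = DFEH/CB/- → run D
t=13: L0/L1/L2 = DFEH/CB/- → run D
t=14: L0/L1/L2 = DFEH/CB/- → run D
t=15: L0/L1/L2 = DFEH/CB/- → run D
t=16: L0/L1/L2 = FEH/CB/- → run F
t=17: L0/L1/L2 = FEH/CB/- → run F
t=18: L0/L1/L2 = FEH/CB/- → run F
t=19: L0/L1/L2 = FEH/CB/- → run F
t=20: L0/L1/L2 = EH/CBF/- → run E
t=21: L0/L1/L2 = EH/CBF/- → run E
t=22: L0/L1/L2 = EH/CBF/- → run E
t=23: L0/L1/L2 = EH/CBF/- → run E
t=24: L0/L1/L2 = H/CBFE/- → run H
t=25: L0/L1/L2 = H/CBFE/- → run H
t=26: L0/L1/L2 = H/CBFE/- → run H
t=27: L0/L1/L2 = H/CBFE/- → run H
t=28: L0/L1/L2 = -/CBFEH/- → run C
t=29: L0/L1/L2 = -/BFEH/- → run B
t=30: L0/L1/L2 = -/BFEH/- → run B
t=31: L0/L1/L2 = -/BFEH/- → run B
t=32: L0/L1/L2 = -/FEH/- → run F
t=33: L0/L1/L2 = -/FEH/- → run F
t=34: L0/L1/L2 = -/FEH/- → run F
t=35: L0/L1/L2 = -/FEH/- → run F
t=36: L0/L1/L2 = -/EH/- → run E
t=37: L0/L1/L2 = -/EH/- → run E
t=38: L0/L1/L2 = -/EH/- → run E
t=39: L0/L1/L2 = -/EH/- → run E
t=40: L0/L1/L2 = -/H/- → run H
t=41: L0/L1/L2 = -/H/- → run H
t=42: (idle)
t=43: (idle)
t=44: (idle)
t=45: (idle)
t=46: (idle)

completion order = A, D, C, B, F, E, H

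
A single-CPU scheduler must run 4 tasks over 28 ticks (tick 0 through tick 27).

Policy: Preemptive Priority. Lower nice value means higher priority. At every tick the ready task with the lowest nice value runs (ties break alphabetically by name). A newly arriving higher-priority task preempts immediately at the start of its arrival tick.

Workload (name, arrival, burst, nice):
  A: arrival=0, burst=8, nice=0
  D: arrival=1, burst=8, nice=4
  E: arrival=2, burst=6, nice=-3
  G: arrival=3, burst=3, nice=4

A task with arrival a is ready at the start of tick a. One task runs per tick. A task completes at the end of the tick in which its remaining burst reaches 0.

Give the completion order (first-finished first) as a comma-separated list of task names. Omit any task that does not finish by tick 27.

t=0: ready={A} → run A
t=1: ready={A,D} → run A
t=2: ready={A,D,E} → run E
t=3: ready={A,D,E,G} → run E
t=4: ready={A,D,E,G} → run E
t=5: ready={A,D,E,G} → run E
t=6: ready={A,D,E,G} → run E
t=7: ready={A,D,E,G} → run E
t=8: ready={A,D,G} → run A
t=9: ready={A,D,G} → run A
t=10: ready={A,D,G} → run A
t=11: ready={A,D,G} → run A
t=12: ready={A,D,G} → run A
t=13: ready={A,D,G} → run A
t=14: ready={D,G} → run D
t=15: ready={D,G} → run D
t=16: ready={D,G} → run D
t=17: ready={D,G} → run D
t=18: ready={D,G} → run D
t=19: ready={D,G} → run D
t=20: ready={D,G} → run D
t=21: ready={D,G} → run D
t=22: ready={G} → run G
t=23: ready={G} → run G
t=24: ready={G} → run G
t=25: (idle)
t=26: (idle)
t=27: (idle)

completion order = E, A, D, G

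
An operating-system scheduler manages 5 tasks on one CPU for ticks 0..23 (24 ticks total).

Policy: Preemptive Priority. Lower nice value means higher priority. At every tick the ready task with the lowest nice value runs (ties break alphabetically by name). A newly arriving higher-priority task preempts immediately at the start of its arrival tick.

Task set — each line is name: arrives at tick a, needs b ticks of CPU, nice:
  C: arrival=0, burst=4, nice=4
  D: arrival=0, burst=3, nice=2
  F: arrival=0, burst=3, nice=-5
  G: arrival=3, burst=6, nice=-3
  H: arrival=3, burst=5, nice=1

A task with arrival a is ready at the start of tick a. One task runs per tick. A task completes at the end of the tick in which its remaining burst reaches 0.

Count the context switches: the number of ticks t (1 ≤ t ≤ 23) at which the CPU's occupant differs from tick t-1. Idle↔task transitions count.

t=0: ready={C,D,F} → run F
t=1: ready={C,D,F} → run F
t=2: ready={C,D,F} → run F
t=3: ready={C,D,G,H} → run G
t=4: ready={C,D,G,H} → run G
t=5: ready={C,D,G,H} → run G
t=6: ready={C,D,G,H} → run G
t=7: ready={C,D,G,H} → run G
t=8: ready={C,D,G,H} → run G
t=9: ready={C,D,H} → run H
t=10: ready={C,D,H} → run H
t=11: ready={C,D,H} → run H
t=12: ready={C,D,H} → run H
t=13: ready={C,D,H} → run H
t=14: ready={C,D} → run D
t=15: ready={C,D} → run D
t=16: ready={C,D} → run D
t=17: ready={C} → run C
t=18: ready={C} → run C
t=19: ready={C} → run C
t=20: ready={C} → run C
t=21: (idle)
t=22: (idle)
t=23: (idle)

context switches = 5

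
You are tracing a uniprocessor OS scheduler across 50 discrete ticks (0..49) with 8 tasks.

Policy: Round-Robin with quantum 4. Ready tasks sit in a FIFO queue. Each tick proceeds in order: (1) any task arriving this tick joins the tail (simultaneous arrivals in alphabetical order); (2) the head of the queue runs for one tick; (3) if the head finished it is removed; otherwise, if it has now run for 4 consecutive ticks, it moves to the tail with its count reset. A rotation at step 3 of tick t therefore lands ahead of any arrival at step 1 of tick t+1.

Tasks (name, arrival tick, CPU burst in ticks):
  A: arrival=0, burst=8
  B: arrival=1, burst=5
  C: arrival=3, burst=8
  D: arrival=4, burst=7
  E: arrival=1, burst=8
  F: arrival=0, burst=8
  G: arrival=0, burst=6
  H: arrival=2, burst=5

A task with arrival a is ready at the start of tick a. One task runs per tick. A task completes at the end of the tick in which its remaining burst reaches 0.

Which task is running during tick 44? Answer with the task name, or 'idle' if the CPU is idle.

running at tick 44 = E

t=0: queue=[A,F,G] q_used=0 → run A
t=1: queue=[A,F,G,B,E] q_used=1 → run A
t=2: queue=[A,F,G,B,E,H] q_used=2 → run A
t=3: queue=[A,F,G,B,E,H,C] q_used=3 → run A
t=4: queue=[F,G,B,E,H,C,A,D] q_used=0 → run F
t=5: queue=[F,G,B,E,H,C,A,D] q_used=1 → run F
t=6: queue=[F,G,B,E,H,C,A,D] q_used=2 → run F
t=7: queue=[F,G,B,E,H,C,A,D] q_used=3 → run F
t=8: queue=[G,B,E,H,C,A,D,F] q_used=0 → run G
t=9: queue=[G,B,E,H,C,A,D,F] q_used=1 → run G
t=10: queue=[G,B,E,H,C,A,D,F] q_used=2 → run G
t=11: queue=[G,B,E,H,C,A,D,F] q_used=3 → run G
t=12: queue=[B,E,H,C,A,D,F,G] q_used=0 → run B
t=13: queue=[B,E,H,C,A,D,F,G] q_used=1 → run B
t=14: queue=[B,E,H,C,A,D,F,G] q_used=2 → run B
t=15: queue=[B,E,H,C,A,D,F,G] q_used=3 → run B
t=16: queue=[E,H,C,A,D,F,G,B] q_used=0 → run E
t=17: queue=[E,H,C,A,D,F,G,B] q_used=1 → run E
t=18: queue=[E,H,C,A,D,F,G,B] q_used=2 → run E
t=19: queue=[E,H,C,A,D,F,G,B] q_used=3 → run E
t=20: queue=[H,C,A,D,F,G,B,E] q_used=0 → run H
t=21: queue=[H,C,A,D,F,G,B,E] q_used=1 → run H
t=22: queue=[H,C,A,D,F,G,B,E] q_used=2 → run H
t=23: queue=[H,C,A,D,F,G,B,E] q_used=3 → run H
t=24: queue=[C,A,D,F,G,B,E,H] q_used=0 → run C
t=25: queue=[C,A,D,F,G,B,E,H] q_used=1 → run C
t=26: queue=[C,A,D,F,G,B,E,H] q_used=2 → run C
t=27: queue=[C,A,D,F,G,B,E,H] q_used=3 → run C
t=28: queue=[A,D,F,G,B,E,H,C] q_used=0 → run A
t=29: queue=[A,D,F,G,B,E,H,C] q_used=1 → run A
t=30: queue=[A,D,F,G,B,E,H,C] q_used=2 → run A
t=31: queue=[A,D,F,G,B,E,H,C] q_used=3 → run A
t=32: queue=[D,F,G,B,E,H,C] q_used=0 → run D
t=33: queue=[D,F,G,B,E,H,C] q_used=1 → run D
t=34: queue=[D,F,G,B,E,H,C] q_used=2 → run D
t=35: queue=[D,F,G,B,E,H,C] q_used=3 → run D
t=36: queue=[F,G,B,E,H,C,D] q_used=0 → run F
t=37: queue=[F,G,B,E,H,C,D] q_used=1 → run F
t=38: queue=[F,G,B,E,H,C,D] q_used=2 → run F
t=39: queue=[F,G,B,E,H,C,D] q_used=3 → run F
t=40: queue=[G,B,E,H,C,D] q_used=0 → run G
t=41: queue=[G,B,E,H,C,D] q_used=1 → run G
t=42: queue=[B,E,H,C,D] q_used=0 → run B
t=43: queue=[E,H,C,D] q_used=0 → run E
t=44: queue=[E,H,C,D] q_used=1 → run E
t=45: queue=[E,H,C,D] q_used=2 → run E
t=46: queue=[E,H,C,D] q_used=3 → run E
t=47: queue=[H,C,D] q_used=0 → run H
t=48: queue=[C,D] q_used=0 → run C
t=49: queue=[C,D] q_used=1 → run C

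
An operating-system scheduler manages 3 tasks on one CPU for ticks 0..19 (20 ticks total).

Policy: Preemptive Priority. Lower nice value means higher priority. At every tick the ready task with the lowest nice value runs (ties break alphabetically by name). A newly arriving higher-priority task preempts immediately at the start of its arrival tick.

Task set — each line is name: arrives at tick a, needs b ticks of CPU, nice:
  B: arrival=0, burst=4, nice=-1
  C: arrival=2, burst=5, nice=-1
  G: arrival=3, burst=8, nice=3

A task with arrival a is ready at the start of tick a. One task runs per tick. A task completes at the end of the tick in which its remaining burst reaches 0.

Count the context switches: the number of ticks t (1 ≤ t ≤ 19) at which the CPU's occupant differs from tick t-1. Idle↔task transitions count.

context switches = 3

t=0: ready={B} → run B
t=1: ready={B} → run B
t=2: ready={B,C} → run B
t=3: ready={B,C,G} → run B
t=4: ready={C,G} → run C
t=5: ready={C,G} → run C
t=6: ready={C,G} → run C
t=7: ready={C,G} → run C
t=8: ready={C,G} → run C
t=9: ready={G} → run G
t=10: ready={G} → run G
t=11: ready={G} → run G
t=12: ready={G} → run G
t=13: ready={G} → run G
t=14: ready={G} → run G
t=15: ready={G} → run G
t=16: ready={G} → run G
t=17: (idle)
t=18: (idle)
t=19: (idle)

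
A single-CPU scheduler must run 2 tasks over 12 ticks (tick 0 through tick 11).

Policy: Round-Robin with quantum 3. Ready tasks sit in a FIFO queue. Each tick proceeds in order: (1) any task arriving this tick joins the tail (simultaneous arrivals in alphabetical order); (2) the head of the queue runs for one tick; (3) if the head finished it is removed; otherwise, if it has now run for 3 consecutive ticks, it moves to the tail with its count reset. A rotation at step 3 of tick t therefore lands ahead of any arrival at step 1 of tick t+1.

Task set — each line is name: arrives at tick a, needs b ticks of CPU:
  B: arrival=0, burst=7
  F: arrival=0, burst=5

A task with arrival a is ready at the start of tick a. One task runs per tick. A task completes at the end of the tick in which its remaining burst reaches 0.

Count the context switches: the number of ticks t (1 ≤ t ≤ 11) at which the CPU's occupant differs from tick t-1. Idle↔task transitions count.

t=0: queue=[B,F] q_used=0 → run B
t=1: queue=[B,F] q_used=1 → run B
t=2: queue=[B,F] q_used=2 → run B
t=3: queue=[F,B] q_used=0 → run F
t=4: queue=[F,B] q_used=1 → run F
t=5: queue=[F,B] q_used=2 → run F
t=6: queue=[B,F] q_used=0 → run B
t=7: queue=[B,F] q_used=1 → run B
t=8: queue=[B,F] q_used=2 → run B
t=9: queue=[F,B] q_used=0 → run F
t=10: queue=[F,B] q_used=1 → run F
t=11: queue=[B] q_used=0 → run B

context switches = 4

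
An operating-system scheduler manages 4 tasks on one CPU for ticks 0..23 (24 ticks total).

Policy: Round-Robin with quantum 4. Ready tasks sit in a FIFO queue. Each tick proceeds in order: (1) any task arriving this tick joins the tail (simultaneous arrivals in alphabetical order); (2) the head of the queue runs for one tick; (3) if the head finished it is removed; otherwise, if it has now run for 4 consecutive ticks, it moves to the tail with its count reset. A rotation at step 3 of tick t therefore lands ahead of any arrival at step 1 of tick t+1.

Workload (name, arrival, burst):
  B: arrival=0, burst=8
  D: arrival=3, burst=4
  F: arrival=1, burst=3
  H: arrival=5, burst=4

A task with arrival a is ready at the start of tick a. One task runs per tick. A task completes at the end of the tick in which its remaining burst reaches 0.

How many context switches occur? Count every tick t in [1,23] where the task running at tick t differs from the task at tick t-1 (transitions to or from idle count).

t=0: queue=[B] q_used=0 → run B
t=1: queue=[B,F] q_used=1 → run B
t=2: queue=[B,F] q_used=2 → run B
t=3: queue=[B,F,D] q_used=3 → run B
t=4: queue=[F,D,B] q_used=0 → run F
t=5: queue=[F,D,B,H] q_used=1 → run F
t=6: queue=[F,D,B,H] q_used=2 → run F
t=7: queue=[D,B,H] q_used=0 → run D
t=8: queue=[D,B,H] q_used=1 → run D
t=9: queue=[D,B,H] q_used=2 → run D
t=10: queue=[D,B,H] q_used=3 → run D
t=11: queue=[B,H] q_used=0 → run B
t=12: queue=[B,H] q_used=1 → run B
t=13: queue=[B,H] q_used=2 → run B
t=14: queue=[B,H] q_used=3 → run B
t=15: queue=[H] q_used=0 → run H
t=16: queue=[H] q_used=1 → run H
t=17: queue=[H] q_used=2 → run H
t=18: queue=[H] q_used=3 → run H
t=19: (idle)
t=20: (idle)
t=21: (idle)
t=22: (idle)
t=23: (idle)

context switches = 5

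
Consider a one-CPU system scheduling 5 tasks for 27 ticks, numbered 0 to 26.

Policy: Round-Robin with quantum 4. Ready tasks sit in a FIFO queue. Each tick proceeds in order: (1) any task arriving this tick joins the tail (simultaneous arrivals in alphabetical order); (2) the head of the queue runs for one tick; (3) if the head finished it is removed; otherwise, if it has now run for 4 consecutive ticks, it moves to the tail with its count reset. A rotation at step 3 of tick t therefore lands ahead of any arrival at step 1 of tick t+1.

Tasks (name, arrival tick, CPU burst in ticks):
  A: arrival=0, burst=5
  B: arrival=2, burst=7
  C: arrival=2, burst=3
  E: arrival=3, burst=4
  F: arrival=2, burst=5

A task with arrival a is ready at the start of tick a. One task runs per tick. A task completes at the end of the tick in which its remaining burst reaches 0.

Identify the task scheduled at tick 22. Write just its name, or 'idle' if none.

running at tick 22 = B

t=0: queue=[A] q_used=0 → run A
t=1: queue=[A] q_used=1 → run A
t=2: queue=[A,B,C,F] q_used=2 → run A
t=3: queue=[A,B,C,F,E] q_used=3 → run A
t=4: queue=[B,C,F,E,A] q_used=0 → run B
t=5: queue=[B,C,F,E,A] q_used=1 → run B
t=6: queue=[B,C,F,E,A] q_used=2 → run B
t=7: queue=[B,C,F,E,A] q_used=3 → run B
t=8: queue=[C,F,E,A,B] q_used=0 → run C
t=9: queue=[C,F,E,A,B] q_used=1 → run C
t=10: queue=[C,F,E,A,B] q_used=2 → run C
t=11: queue=[F,E,A,B] q_used=0 → run F
t=12: queue=[F,E,A,B] q_used=1 → run F
t=13: queue=[F,E,A,B] q_used=2 → run F
t=14: queue=[F,E,A,B] q_used=3 → run F
t=15: queue=[E,A,B,F] q_used=0 → run E
t=16: queue=[E,A,B,F] q_used=1 → run E
t=17: queue=[E,A,B,F] q_used=2 → run E
t=18: queue=[E,A,B,F] q_used=3 → run E
t=19: queue=[A,B,F] q_used=0 → run A
t=20: queue=[B,F] q_used=0 → run B
t=21: queue=[B,F] q_used=1 → run B
t=22: queue=[B,F] q_used=2 → run B
t=23: queue=[F] q_used=0 → run F
t=24: (idle)
t=25: (idle)
t=26: (idle)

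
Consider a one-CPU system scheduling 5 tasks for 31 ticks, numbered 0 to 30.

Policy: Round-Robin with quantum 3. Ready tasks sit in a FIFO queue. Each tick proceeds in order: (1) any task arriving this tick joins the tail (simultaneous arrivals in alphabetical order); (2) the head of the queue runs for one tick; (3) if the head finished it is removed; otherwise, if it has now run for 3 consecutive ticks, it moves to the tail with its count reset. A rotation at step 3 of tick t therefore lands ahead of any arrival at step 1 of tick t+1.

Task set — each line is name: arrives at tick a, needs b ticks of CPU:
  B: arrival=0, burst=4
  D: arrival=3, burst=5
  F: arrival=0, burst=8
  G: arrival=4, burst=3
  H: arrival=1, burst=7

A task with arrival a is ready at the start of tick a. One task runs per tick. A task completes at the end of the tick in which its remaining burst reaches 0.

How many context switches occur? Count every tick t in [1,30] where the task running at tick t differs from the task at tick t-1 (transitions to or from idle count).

context switches = 11

t=0: queue=[B,F] q_used=0 → run B
t=1: queue=[B,F,H] q_used=1 → run B
t=2: queue=[B,F,H] q_used=2 → run B
t=3: queue=[F,H,B,D] q_used=0 → run F
t=4: queue=[F,H,B,D,G] q_used=1 → run F
t=5: queue=[F,H,B,D,G] q_used=2 → run F
t=6: queue=[H,B,D,G,F] q_used=0 → run H
t=7: queue=[H,B,D,G,F] q_used=1 → run H
t=8: queue=[H,B,D,G,F] q_used=2 → run H
t=9: queue=[B,D,G,F,H] q_used=0 → run B
t=10: queue=[D,G,F,H] q_used=0 → run D
t=11: queue=[D,G,F,H] q_used=1 → run D
t=12: queue=[D,G,F,H] q_used=2 → run D
t=13: queue=[G,F,H,D] q_used=0 → run G
t=14: queue=[G,F,H,D] q_used=1 → run G
t=15: queue=[G,F,H,D] q_used=2 → run G
t=16: queue=[F,H,D] q_used=0 → run F
t=17: queue=[F,H,D] q_used=1 → run F
t=18: queue=[F,H,D] q_used=2 → run F
t=19: queue=[H,D,F] q_used=0 → run H
t=20: queue=[H,D,F] q_used=1 → run H
t=21: queue=[H,D,F] q_used=2 → run H
t=22: queue=[D,F,H] q_used=0 → run D
t=23: queue=[D,F,H] q_used=1 → run D
t=24: queue=[F,H] q_used=0 → run F
t=25: queue=[F,H] q_used=1 → run F
t=26: queue=[H] q_used=0 → run H
t=27: (idle)
t=28: (idle)
t=29: (idle)
t=30: (idle)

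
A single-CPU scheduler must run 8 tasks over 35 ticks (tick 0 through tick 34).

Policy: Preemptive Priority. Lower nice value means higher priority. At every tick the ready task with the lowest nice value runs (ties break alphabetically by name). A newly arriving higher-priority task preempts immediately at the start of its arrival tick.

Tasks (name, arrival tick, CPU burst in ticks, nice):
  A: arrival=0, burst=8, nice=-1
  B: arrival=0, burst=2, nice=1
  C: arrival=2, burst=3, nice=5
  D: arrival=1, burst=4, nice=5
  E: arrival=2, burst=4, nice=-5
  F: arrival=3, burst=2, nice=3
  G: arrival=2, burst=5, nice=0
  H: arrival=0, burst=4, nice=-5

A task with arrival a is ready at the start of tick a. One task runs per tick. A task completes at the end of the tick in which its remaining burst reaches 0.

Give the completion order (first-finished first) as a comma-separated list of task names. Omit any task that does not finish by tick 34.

t=0: ready={A,B,H} → run H
t=1: ready={A,B,D,H} → run H
t=2: ready={A,B,C,D,E,G,H} → run E
t=3: ready={A,B,C,D,E,F,G,H} → run E
t=4: ready={A,B,C,D,E,F,G,H} → run E
t=5: ready={A,B,C,D,E,F,G,H} → run E
t=6: ready={A,B,C,D,F,G,H} → run H
t=7: ready={A,B,C,D,F,G,H} → run H
t=8: ready={A,B,C,D,F,G} → run A
t=9: ready={A,B,C,D,F,G} → run A
t=10: ready={A,B,C,D,F,G} → run A
t=11: ready={A,B,C,D,F,G} → run A
t=12: ready={A,B,C,D,F,G} → run A
t=13: ready={A,B,C,D,F,G} → run A
t=14: ready={A,B,C,D,F,G} → run A
t=15: ready={A,B,C,D,F,G} → run A
t=16: ready={B,C,D,F,G} → run G
t=17: ready={B,C,D,F,G} → run G
t=18: ready={B,C,D,F,G} → run G
t=19: ready={B,C,D,F,G} → run G
t=20: ready={B,C,D,F,G} → run G
t=21: ready={B,C,D,F} → run B
t=22: ready={B,C,D,F} → run B
t=23: ready={C,D,F} → run F
t=24: ready={C,D,F} → run F
t=25: ready={C,D} → run C
t=26: ready={C,D} → run C
t=27: ready={C,D} → run C
t=28: ready={D} → run D
t=29: ready={D} → run D
t=30: ready={D} → run D
t=31: ready={D} → run D
t=32: (idle)
t=33: (idle)
t=34: (idle)

completion order = E, H, A, G, B, F, C, D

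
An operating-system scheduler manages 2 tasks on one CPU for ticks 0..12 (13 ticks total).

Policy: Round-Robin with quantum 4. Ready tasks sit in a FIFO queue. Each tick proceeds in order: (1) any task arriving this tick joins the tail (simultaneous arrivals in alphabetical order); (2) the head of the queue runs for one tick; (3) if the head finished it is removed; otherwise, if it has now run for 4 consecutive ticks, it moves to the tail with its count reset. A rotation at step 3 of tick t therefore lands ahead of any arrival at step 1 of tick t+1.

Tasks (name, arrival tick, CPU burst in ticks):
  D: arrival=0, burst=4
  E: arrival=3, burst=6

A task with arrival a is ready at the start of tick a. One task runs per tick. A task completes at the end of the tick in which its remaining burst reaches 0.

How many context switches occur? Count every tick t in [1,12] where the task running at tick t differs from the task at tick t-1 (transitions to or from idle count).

context switches = 2

t=0: queue=[D] q_used=0 → run D
t=1: queue=[D] q_used=1 → run D
t=2: queue=[D] q_used=2 → run D
t=3: queue=[D,E] q_used=3 → run D
t=4: queue=[E] q_used=0 → run E
t=5: queue=[E] q_used=1 → run E
t=6: queue=[E] q_used=2 → run E
t=7: queue=[E] q_used=3 → run E
t=8: queue=[E] q_used=0 → run E
t=9: queue=[E] q_used=1 → run E
t=10: (idle)
t=11: (idle)
t=12: (idle)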